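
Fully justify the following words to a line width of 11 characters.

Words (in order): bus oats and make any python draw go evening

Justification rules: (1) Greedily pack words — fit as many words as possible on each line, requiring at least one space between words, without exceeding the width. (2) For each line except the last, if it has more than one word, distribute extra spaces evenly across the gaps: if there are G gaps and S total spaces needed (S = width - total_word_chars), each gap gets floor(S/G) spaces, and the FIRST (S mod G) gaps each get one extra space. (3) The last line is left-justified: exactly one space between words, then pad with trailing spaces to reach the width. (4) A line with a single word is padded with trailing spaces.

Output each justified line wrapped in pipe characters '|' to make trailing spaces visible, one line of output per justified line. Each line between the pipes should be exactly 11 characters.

Answer: |bus    oats|
|and    make|
|any  python|
|draw     go|
|evening    |

Derivation:
Line 1: ['bus', 'oats'] (min_width=8, slack=3)
Line 2: ['and', 'make'] (min_width=8, slack=3)
Line 3: ['any', 'python'] (min_width=10, slack=1)
Line 4: ['draw', 'go'] (min_width=7, slack=4)
Line 5: ['evening'] (min_width=7, slack=4)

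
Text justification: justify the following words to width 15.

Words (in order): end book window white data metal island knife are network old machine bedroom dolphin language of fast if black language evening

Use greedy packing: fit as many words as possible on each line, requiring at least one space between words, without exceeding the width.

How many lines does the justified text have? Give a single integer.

Answer: 11

Derivation:
Line 1: ['end', 'book', 'window'] (min_width=15, slack=0)
Line 2: ['white', 'data'] (min_width=10, slack=5)
Line 3: ['metal', 'island'] (min_width=12, slack=3)
Line 4: ['knife', 'are'] (min_width=9, slack=6)
Line 5: ['network', 'old'] (min_width=11, slack=4)
Line 6: ['machine', 'bedroom'] (min_width=15, slack=0)
Line 7: ['dolphin'] (min_width=7, slack=8)
Line 8: ['language', 'of'] (min_width=11, slack=4)
Line 9: ['fast', 'if', 'black'] (min_width=13, slack=2)
Line 10: ['language'] (min_width=8, slack=7)
Line 11: ['evening'] (min_width=7, slack=8)
Total lines: 11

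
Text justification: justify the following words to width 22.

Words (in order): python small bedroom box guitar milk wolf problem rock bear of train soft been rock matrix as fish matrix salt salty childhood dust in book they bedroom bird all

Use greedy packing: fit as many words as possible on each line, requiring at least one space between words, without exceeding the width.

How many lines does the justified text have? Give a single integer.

Line 1: ['python', 'small', 'bedroom'] (min_width=20, slack=2)
Line 2: ['box', 'guitar', 'milk', 'wolf'] (min_width=20, slack=2)
Line 3: ['problem', 'rock', 'bear', 'of'] (min_width=20, slack=2)
Line 4: ['train', 'soft', 'been', 'rock'] (min_width=20, slack=2)
Line 5: ['matrix', 'as', 'fish', 'matrix'] (min_width=21, slack=1)
Line 6: ['salt', 'salty', 'childhood'] (min_width=20, slack=2)
Line 7: ['dust', 'in', 'book', 'they'] (min_width=17, slack=5)
Line 8: ['bedroom', 'bird', 'all'] (min_width=16, slack=6)
Total lines: 8

Answer: 8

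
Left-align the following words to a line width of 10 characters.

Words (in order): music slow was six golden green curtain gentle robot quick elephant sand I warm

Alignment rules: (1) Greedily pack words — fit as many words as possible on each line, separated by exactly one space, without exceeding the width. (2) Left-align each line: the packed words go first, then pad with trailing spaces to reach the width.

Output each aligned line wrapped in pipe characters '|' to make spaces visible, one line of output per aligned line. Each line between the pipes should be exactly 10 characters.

Answer: |music slow|
|was six   |
|golden    |
|green     |
|curtain   |
|gentle    |
|robot     |
|quick     |
|elephant  |
|sand I    |
|warm      |

Derivation:
Line 1: ['music', 'slow'] (min_width=10, slack=0)
Line 2: ['was', 'six'] (min_width=7, slack=3)
Line 3: ['golden'] (min_width=6, slack=4)
Line 4: ['green'] (min_width=5, slack=5)
Line 5: ['curtain'] (min_width=7, slack=3)
Line 6: ['gentle'] (min_width=6, slack=4)
Line 7: ['robot'] (min_width=5, slack=5)
Line 8: ['quick'] (min_width=5, slack=5)
Line 9: ['elephant'] (min_width=8, slack=2)
Line 10: ['sand', 'I'] (min_width=6, slack=4)
Line 11: ['warm'] (min_width=4, slack=6)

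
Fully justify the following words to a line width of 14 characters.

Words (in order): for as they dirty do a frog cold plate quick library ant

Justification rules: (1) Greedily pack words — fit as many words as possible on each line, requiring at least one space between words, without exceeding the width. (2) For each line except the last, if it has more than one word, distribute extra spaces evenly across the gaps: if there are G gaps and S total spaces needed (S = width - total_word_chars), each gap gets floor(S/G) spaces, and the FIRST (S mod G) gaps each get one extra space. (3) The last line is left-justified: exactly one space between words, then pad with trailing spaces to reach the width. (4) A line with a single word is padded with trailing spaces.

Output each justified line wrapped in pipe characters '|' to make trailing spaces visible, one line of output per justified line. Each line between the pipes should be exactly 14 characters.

Line 1: ['for', 'as', 'they'] (min_width=11, slack=3)
Line 2: ['dirty', 'do', 'a'] (min_width=10, slack=4)
Line 3: ['frog', 'cold'] (min_width=9, slack=5)
Line 4: ['plate', 'quick'] (min_width=11, slack=3)
Line 5: ['library', 'ant'] (min_width=11, slack=3)

Answer: |for   as  they|
|dirty   do   a|
|frog      cold|
|plate    quick|
|library ant   |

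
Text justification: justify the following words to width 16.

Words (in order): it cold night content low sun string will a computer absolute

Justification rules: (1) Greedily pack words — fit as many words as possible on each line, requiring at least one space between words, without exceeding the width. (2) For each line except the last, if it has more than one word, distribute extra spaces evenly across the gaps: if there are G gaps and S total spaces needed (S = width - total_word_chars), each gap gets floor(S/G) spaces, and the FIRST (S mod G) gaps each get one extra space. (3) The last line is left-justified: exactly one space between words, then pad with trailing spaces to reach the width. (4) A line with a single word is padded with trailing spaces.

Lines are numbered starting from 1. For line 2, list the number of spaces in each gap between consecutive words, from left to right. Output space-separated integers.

Answer: 2 1

Derivation:
Line 1: ['it', 'cold', 'night'] (min_width=13, slack=3)
Line 2: ['content', 'low', 'sun'] (min_width=15, slack=1)
Line 3: ['string', 'will', 'a'] (min_width=13, slack=3)
Line 4: ['computer'] (min_width=8, slack=8)
Line 5: ['absolute'] (min_width=8, slack=8)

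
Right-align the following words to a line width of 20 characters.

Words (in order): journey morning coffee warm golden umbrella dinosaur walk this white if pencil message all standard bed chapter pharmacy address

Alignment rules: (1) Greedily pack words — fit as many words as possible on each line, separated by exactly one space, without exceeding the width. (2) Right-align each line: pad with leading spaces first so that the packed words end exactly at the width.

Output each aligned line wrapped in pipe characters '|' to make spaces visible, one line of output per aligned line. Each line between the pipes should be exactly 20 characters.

Line 1: ['journey', 'morning'] (min_width=15, slack=5)
Line 2: ['coffee', 'warm', 'golden'] (min_width=18, slack=2)
Line 3: ['umbrella', 'dinosaur'] (min_width=17, slack=3)
Line 4: ['walk', 'this', 'white', 'if'] (min_width=18, slack=2)
Line 5: ['pencil', 'message', 'all'] (min_width=18, slack=2)
Line 6: ['standard', 'bed', 'chapter'] (min_width=20, slack=0)
Line 7: ['pharmacy', 'address'] (min_width=16, slack=4)

Answer: |     journey morning|
|  coffee warm golden|
|   umbrella dinosaur|
|  walk this white if|
|  pencil message all|
|standard bed chapter|
|    pharmacy address|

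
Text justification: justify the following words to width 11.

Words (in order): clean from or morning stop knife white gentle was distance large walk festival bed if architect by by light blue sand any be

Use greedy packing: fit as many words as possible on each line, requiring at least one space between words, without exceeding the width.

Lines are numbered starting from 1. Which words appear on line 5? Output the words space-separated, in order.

Answer: gentle was

Derivation:
Line 1: ['clean', 'from'] (min_width=10, slack=1)
Line 2: ['or', 'morning'] (min_width=10, slack=1)
Line 3: ['stop', 'knife'] (min_width=10, slack=1)
Line 4: ['white'] (min_width=5, slack=6)
Line 5: ['gentle', 'was'] (min_width=10, slack=1)
Line 6: ['distance'] (min_width=8, slack=3)
Line 7: ['large', 'walk'] (min_width=10, slack=1)
Line 8: ['festival'] (min_width=8, slack=3)
Line 9: ['bed', 'if'] (min_width=6, slack=5)
Line 10: ['architect'] (min_width=9, slack=2)
Line 11: ['by', 'by', 'light'] (min_width=11, slack=0)
Line 12: ['blue', 'sand'] (min_width=9, slack=2)
Line 13: ['any', 'be'] (min_width=6, slack=5)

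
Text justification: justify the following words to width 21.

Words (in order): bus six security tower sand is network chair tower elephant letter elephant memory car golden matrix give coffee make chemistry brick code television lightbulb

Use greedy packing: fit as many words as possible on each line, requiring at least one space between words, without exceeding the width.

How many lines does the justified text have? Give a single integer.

Line 1: ['bus', 'six', 'security'] (min_width=16, slack=5)
Line 2: ['tower', 'sand', 'is', 'network'] (min_width=21, slack=0)
Line 3: ['chair', 'tower', 'elephant'] (min_width=20, slack=1)
Line 4: ['letter', 'elephant'] (min_width=15, slack=6)
Line 5: ['memory', 'car', 'golden'] (min_width=17, slack=4)
Line 6: ['matrix', 'give', 'coffee'] (min_width=18, slack=3)
Line 7: ['make', 'chemistry', 'brick'] (min_width=20, slack=1)
Line 8: ['code', 'television'] (min_width=15, slack=6)
Line 9: ['lightbulb'] (min_width=9, slack=12)
Total lines: 9

Answer: 9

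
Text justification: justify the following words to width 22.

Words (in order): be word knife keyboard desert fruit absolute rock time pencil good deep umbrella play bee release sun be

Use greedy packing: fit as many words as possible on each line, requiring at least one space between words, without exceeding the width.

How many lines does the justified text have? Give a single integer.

Line 1: ['be', 'word', 'knife', 'keyboard'] (min_width=22, slack=0)
Line 2: ['desert', 'fruit', 'absolute'] (min_width=21, slack=1)
Line 3: ['rock', 'time', 'pencil', 'good'] (min_width=21, slack=1)
Line 4: ['deep', 'umbrella', 'play', 'bee'] (min_width=22, slack=0)
Line 5: ['release', 'sun', 'be'] (min_width=14, slack=8)
Total lines: 5

Answer: 5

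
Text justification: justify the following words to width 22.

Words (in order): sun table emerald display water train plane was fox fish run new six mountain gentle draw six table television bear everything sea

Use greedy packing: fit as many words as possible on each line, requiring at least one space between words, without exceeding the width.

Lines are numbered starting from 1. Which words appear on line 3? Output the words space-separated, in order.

Answer: plane was fox fish run

Derivation:
Line 1: ['sun', 'table', 'emerald'] (min_width=17, slack=5)
Line 2: ['display', 'water', 'train'] (min_width=19, slack=3)
Line 3: ['plane', 'was', 'fox', 'fish', 'run'] (min_width=22, slack=0)
Line 4: ['new', 'six', 'mountain'] (min_width=16, slack=6)
Line 5: ['gentle', 'draw', 'six', 'table'] (min_width=21, slack=1)
Line 6: ['television', 'bear'] (min_width=15, slack=7)
Line 7: ['everything', 'sea'] (min_width=14, slack=8)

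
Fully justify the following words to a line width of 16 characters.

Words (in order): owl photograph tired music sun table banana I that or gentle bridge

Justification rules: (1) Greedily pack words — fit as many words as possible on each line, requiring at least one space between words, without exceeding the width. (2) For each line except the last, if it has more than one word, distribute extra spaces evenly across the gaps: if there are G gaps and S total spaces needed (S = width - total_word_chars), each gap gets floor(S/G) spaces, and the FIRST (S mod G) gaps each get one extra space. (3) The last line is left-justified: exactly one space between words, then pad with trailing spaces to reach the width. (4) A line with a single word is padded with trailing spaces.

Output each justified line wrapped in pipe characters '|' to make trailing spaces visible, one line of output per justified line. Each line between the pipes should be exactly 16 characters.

Answer: |owl   photograph|
|tired  music sun|
|table  banana  I|
|that  or  gentle|
|bridge          |

Derivation:
Line 1: ['owl', 'photograph'] (min_width=14, slack=2)
Line 2: ['tired', 'music', 'sun'] (min_width=15, slack=1)
Line 3: ['table', 'banana', 'I'] (min_width=14, slack=2)
Line 4: ['that', 'or', 'gentle'] (min_width=14, slack=2)
Line 5: ['bridge'] (min_width=6, slack=10)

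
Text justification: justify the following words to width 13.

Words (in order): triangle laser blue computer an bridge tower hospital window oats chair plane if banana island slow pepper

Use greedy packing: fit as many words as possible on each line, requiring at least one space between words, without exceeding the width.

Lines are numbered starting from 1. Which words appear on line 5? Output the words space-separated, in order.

Line 1: ['triangle'] (min_width=8, slack=5)
Line 2: ['laser', 'blue'] (min_width=10, slack=3)
Line 3: ['computer', 'an'] (min_width=11, slack=2)
Line 4: ['bridge', 'tower'] (min_width=12, slack=1)
Line 5: ['hospital'] (min_width=8, slack=5)
Line 6: ['window', 'oats'] (min_width=11, slack=2)
Line 7: ['chair', 'plane'] (min_width=11, slack=2)
Line 8: ['if', 'banana'] (min_width=9, slack=4)
Line 9: ['island', 'slow'] (min_width=11, slack=2)
Line 10: ['pepper'] (min_width=6, slack=7)

Answer: hospital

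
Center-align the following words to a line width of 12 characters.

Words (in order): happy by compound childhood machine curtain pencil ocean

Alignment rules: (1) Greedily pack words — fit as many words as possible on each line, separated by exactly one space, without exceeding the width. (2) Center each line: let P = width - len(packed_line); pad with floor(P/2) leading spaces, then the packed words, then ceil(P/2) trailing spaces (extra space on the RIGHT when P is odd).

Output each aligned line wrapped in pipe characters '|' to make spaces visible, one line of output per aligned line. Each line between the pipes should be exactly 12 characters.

Line 1: ['happy', 'by'] (min_width=8, slack=4)
Line 2: ['compound'] (min_width=8, slack=4)
Line 3: ['childhood'] (min_width=9, slack=3)
Line 4: ['machine'] (min_width=7, slack=5)
Line 5: ['curtain'] (min_width=7, slack=5)
Line 6: ['pencil', 'ocean'] (min_width=12, slack=0)

Answer: |  happy by  |
|  compound  |
| childhood  |
|  machine   |
|  curtain   |
|pencil ocean|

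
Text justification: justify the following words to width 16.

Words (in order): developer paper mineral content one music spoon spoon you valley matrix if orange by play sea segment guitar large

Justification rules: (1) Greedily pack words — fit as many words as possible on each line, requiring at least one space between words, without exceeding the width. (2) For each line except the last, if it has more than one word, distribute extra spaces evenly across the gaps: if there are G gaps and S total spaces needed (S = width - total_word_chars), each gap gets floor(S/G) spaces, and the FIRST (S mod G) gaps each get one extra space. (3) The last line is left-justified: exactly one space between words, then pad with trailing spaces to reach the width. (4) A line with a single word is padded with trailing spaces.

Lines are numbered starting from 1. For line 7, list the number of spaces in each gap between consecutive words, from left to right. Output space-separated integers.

Line 1: ['developer', 'paper'] (min_width=15, slack=1)
Line 2: ['mineral', 'content'] (min_width=15, slack=1)
Line 3: ['one', 'music', 'spoon'] (min_width=15, slack=1)
Line 4: ['spoon', 'you', 'valley'] (min_width=16, slack=0)
Line 5: ['matrix', 'if', 'orange'] (min_width=16, slack=0)
Line 6: ['by', 'play', 'sea'] (min_width=11, slack=5)
Line 7: ['segment', 'guitar'] (min_width=14, slack=2)
Line 8: ['large'] (min_width=5, slack=11)

Answer: 3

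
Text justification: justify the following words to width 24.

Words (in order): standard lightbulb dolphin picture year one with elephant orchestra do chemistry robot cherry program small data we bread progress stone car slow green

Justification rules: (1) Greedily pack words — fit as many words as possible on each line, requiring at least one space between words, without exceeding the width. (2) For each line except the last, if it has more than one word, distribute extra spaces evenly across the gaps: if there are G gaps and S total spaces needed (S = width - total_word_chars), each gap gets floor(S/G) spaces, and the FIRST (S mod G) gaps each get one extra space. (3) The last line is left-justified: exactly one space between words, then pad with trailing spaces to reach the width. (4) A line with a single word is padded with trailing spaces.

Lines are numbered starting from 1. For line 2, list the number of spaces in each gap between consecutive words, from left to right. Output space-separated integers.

Line 1: ['standard', 'lightbulb'] (min_width=18, slack=6)
Line 2: ['dolphin', 'picture', 'year', 'one'] (min_width=24, slack=0)
Line 3: ['with', 'elephant', 'orchestra'] (min_width=23, slack=1)
Line 4: ['do', 'chemistry', 'robot'] (min_width=18, slack=6)
Line 5: ['cherry', 'program', 'small'] (min_width=20, slack=4)
Line 6: ['data', 'we', 'bread', 'progress'] (min_width=22, slack=2)
Line 7: ['stone', 'car', 'slow', 'green'] (min_width=20, slack=4)

Answer: 1 1 1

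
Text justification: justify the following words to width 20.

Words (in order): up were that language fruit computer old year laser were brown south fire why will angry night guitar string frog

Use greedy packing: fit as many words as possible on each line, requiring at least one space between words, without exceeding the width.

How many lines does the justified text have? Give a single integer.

Answer: 7

Derivation:
Line 1: ['up', 'were', 'that'] (min_width=12, slack=8)
Line 2: ['language', 'fruit'] (min_width=14, slack=6)
Line 3: ['computer', 'old', 'year'] (min_width=17, slack=3)
Line 4: ['laser', 'were', 'brown'] (min_width=16, slack=4)
Line 5: ['south', 'fire', 'why', 'will'] (min_width=19, slack=1)
Line 6: ['angry', 'night', 'guitar'] (min_width=18, slack=2)
Line 7: ['string', 'frog'] (min_width=11, slack=9)
Total lines: 7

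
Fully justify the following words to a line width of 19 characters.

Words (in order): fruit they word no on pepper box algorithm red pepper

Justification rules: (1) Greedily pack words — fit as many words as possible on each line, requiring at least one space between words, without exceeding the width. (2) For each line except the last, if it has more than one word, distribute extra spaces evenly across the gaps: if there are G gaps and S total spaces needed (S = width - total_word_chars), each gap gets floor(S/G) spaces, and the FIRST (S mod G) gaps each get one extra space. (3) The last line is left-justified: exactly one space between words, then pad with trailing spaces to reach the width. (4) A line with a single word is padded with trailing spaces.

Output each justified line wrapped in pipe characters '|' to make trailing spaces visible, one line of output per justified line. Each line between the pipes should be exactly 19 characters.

Answer: |fruit  they word no|
|on    pepper    box|
|algorithm       red|
|pepper             |

Derivation:
Line 1: ['fruit', 'they', 'word', 'no'] (min_width=18, slack=1)
Line 2: ['on', 'pepper', 'box'] (min_width=13, slack=6)
Line 3: ['algorithm', 'red'] (min_width=13, slack=6)
Line 4: ['pepper'] (min_width=6, slack=13)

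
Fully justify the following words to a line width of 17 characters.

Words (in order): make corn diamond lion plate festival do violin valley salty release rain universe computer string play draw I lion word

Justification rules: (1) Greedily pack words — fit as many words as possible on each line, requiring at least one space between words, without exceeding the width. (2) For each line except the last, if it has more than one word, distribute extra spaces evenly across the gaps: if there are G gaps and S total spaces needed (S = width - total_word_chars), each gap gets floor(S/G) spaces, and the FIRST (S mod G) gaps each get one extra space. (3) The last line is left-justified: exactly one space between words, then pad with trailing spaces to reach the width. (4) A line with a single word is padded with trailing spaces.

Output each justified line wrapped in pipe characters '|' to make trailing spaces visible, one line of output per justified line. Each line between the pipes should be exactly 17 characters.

Answer: |make corn diamond|
|lion        plate|
|festival       do|
|violin     valley|
|salty     release|
|rain     universe|
|computer   string|
|play  draw I lion|
|word             |

Derivation:
Line 1: ['make', 'corn', 'diamond'] (min_width=17, slack=0)
Line 2: ['lion', 'plate'] (min_width=10, slack=7)
Line 3: ['festival', 'do'] (min_width=11, slack=6)
Line 4: ['violin', 'valley'] (min_width=13, slack=4)
Line 5: ['salty', 'release'] (min_width=13, slack=4)
Line 6: ['rain', 'universe'] (min_width=13, slack=4)
Line 7: ['computer', 'string'] (min_width=15, slack=2)
Line 8: ['play', 'draw', 'I', 'lion'] (min_width=16, slack=1)
Line 9: ['word'] (min_width=4, slack=13)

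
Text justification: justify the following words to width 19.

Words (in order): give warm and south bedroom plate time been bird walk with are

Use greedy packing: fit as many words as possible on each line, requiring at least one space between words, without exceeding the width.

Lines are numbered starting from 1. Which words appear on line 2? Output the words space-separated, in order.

Line 1: ['give', 'warm', 'and', 'south'] (min_width=19, slack=0)
Line 2: ['bedroom', 'plate', 'time'] (min_width=18, slack=1)
Line 3: ['been', 'bird', 'walk', 'with'] (min_width=19, slack=0)
Line 4: ['are'] (min_width=3, slack=16)

Answer: bedroom plate time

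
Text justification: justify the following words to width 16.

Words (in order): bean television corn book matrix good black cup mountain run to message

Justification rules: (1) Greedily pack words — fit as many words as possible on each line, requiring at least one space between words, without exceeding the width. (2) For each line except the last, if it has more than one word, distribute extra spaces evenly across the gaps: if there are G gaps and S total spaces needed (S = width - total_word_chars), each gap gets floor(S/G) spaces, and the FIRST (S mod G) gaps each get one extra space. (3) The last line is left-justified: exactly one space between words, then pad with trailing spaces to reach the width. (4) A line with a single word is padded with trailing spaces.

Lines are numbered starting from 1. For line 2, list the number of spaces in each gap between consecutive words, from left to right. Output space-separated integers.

Line 1: ['bean', 'television'] (min_width=15, slack=1)
Line 2: ['corn', 'book', 'matrix'] (min_width=16, slack=0)
Line 3: ['good', 'black', 'cup'] (min_width=14, slack=2)
Line 4: ['mountain', 'run', 'to'] (min_width=15, slack=1)
Line 5: ['message'] (min_width=7, slack=9)

Answer: 1 1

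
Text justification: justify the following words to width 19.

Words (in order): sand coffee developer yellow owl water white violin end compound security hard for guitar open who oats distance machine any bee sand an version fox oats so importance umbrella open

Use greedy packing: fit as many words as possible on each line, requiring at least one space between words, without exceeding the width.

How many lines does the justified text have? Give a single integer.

Answer: 11

Derivation:
Line 1: ['sand', 'coffee'] (min_width=11, slack=8)
Line 2: ['developer', 'yellow'] (min_width=16, slack=3)
Line 3: ['owl', 'water', 'white'] (min_width=15, slack=4)
Line 4: ['violin', 'end', 'compound'] (min_width=19, slack=0)
Line 5: ['security', 'hard', 'for'] (min_width=17, slack=2)
Line 6: ['guitar', 'open', 'who'] (min_width=15, slack=4)
Line 7: ['oats', 'distance'] (min_width=13, slack=6)
Line 8: ['machine', 'any', 'bee'] (min_width=15, slack=4)
Line 9: ['sand', 'an', 'version', 'fox'] (min_width=19, slack=0)
Line 10: ['oats', 'so', 'importance'] (min_width=18, slack=1)
Line 11: ['umbrella', 'open'] (min_width=13, slack=6)
Total lines: 11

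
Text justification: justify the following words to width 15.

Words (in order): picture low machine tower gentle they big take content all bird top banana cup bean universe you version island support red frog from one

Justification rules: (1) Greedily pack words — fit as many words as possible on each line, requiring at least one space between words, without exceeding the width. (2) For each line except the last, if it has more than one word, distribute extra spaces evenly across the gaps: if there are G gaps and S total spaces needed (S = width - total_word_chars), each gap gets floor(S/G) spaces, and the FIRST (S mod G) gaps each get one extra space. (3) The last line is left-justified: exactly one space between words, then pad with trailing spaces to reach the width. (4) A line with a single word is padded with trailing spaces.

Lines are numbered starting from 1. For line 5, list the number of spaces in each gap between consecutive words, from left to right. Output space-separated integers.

Line 1: ['picture', 'low'] (min_width=11, slack=4)
Line 2: ['machine', 'tower'] (min_width=13, slack=2)
Line 3: ['gentle', 'they', 'big'] (min_width=15, slack=0)
Line 4: ['take', 'content'] (min_width=12, slack=3)
Line 5: ['all', 'bird', 'top'] (min_width=12, slack=3)
Line 6: ['banana', 'cup', 'bean'] (min_width=15, slack=0)
Line 7: ['universe', 'you'] (min_width=12, slack=3)
Line 8: ['version', 'island'] (min_width=14, slack=1)
Line 9: ['support', 'red'] (min_width=11, slack=4)
Line 10: ['frog', 'from', 'one'] (min_width=13, slack=2)

Answer: 3 2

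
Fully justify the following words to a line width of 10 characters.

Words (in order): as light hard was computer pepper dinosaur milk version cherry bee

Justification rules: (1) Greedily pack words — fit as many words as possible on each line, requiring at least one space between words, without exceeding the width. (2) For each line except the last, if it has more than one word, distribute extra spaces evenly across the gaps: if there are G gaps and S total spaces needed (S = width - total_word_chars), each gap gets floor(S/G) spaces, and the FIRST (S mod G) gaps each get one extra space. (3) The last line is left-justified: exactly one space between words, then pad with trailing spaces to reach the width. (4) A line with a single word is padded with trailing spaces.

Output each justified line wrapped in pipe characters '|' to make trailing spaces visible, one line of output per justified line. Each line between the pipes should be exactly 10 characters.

Answer: |as   light|
|hard   was|
|computer  |
|pepper    |
|dinosaur  |
|milk      |
|version   |
|cherry bee|

Derivation:
Line 1: ['as', 'light'] (min_width=8, slack=2)
Line 2: ['hard', 'was'] (min_width=8, slack=2)
Line 3: ['computer'] (min_width=8, slack=2)
Line 4: ['pepper'] (min_width=6, slack=4)
Line 5: ['dinosaur'] (min_width=8, slack=2)
Line 6: ['milk'] (min_width=4, slack=6)
Line 7: ['version'] (min_width=7, slack=3)
Line 8: ['cherry', 'bee'] (min_width=10, slack=0)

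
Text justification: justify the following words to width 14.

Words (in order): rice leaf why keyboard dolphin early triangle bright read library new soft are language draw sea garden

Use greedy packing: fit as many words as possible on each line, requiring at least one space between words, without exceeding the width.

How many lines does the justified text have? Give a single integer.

Line 1: ['rice', 'leaf', 'why'] (min_width=13, slack=1)
Line 2: ['keyboard'] (min_width=8, slack=6)
Line 3: ['dolphin', 'early'] (min_width=13, slack=1)
Line 4: ['triangle'] (min_width=8, slack=6)
Line 5: ['bright', 'read'] (min_width=11, slack=3)
Line 6: ['library', 'new'] (min_width=11, slack=3)
Line 7: ['soft', 'are'] (min_width=8, slack=6)
Line 8: ['language', 'draw'] (min_width=13, slack=1)
Line 9: ['sea', 'garden'] (min_width=10, slack=4)
Total lines: 9

Answer: 9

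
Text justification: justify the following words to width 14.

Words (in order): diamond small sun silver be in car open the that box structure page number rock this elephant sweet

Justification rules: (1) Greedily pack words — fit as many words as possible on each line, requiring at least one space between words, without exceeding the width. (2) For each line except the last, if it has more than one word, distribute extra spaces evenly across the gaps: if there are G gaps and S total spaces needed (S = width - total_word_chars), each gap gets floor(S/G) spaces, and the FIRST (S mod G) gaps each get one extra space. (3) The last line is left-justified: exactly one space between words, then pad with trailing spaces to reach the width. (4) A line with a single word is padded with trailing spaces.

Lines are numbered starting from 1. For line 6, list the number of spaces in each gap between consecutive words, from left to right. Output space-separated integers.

Answer: 4

Derivation:
Line 1: ['diamond', 'small'] (min_width=13, slack=1)
Line 2: ['sun', 'silver', 'be'] (min_width=13, slack=1)
Line 3: ['in', 'car', 'open'] (min_width=11, slack=3)
Line 4: ['the', 'that', 'box'] (min_width=12, slack=2)
Line 5: ['structure', 'page'] (min_width=14, slack=0)
Line 6: ['number', 'rock'] (min_width=11, slack=3)
Line 7: ['this', 'elephant'] (min_width=13, slack=1)
Line 8: ['sweet'] (min_width=5, slack=9)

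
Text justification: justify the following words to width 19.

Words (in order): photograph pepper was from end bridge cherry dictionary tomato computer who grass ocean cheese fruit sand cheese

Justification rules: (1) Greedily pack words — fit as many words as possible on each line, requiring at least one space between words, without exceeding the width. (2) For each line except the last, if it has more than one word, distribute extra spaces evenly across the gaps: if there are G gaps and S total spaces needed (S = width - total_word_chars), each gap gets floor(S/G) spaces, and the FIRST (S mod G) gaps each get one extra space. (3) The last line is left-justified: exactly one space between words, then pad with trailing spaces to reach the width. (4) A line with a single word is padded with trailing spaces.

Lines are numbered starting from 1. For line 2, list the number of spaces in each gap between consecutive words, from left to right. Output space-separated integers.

Answer: 1 1 1

Derivation:
Line 1: ['photograph', 'pepper'] (min_width=17, slack=2)
Line 2: ['was', 'from', 'end', 'bridge'] (min_width=19, slack=0)
Line 3: ['cherry', 'dictionary'] (min_width=17, slack=2)
Line 4: ['tomato', 'computer', 'who'] (min_width=19, slack=0)
Line 5: ['grass', 'ocean', 'cheese'] (min_width=18, slack=1)
Line 6: ['fruit', 'sand', 'cheese'] (min_width=17, slack=2)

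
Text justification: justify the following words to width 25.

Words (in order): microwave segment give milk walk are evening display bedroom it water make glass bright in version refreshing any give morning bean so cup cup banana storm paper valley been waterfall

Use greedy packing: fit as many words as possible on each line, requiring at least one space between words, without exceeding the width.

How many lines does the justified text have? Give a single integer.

Line 1: ['microwave', 'segment', 'give'] (min_width=22, slack=3)
Line 2: ['milk', 'walk', 'are', 'evening'] (min_width=21, slack=4)
Line 3: ['display', 'bedroom', 'it', 'water'] (min_width=24, slack=1)
Line 4: ['make', 'glass', 'bright', 'in'] (min_width=20, slack=5)
Line 5: ['version', 'refreshing', 'any'] (min_width=22, slack=3)
Line 6: ['give', 'morning', 'bean', 'so', 'cup'] (min_width=24, slack=1)
Line 7: ['cup', 'banana', 'storm', 'paper'] (min_width=22, slack=3)
Line 8: ['valley', 'been', 'waterfall'] (min_width=21, slack=4)
Total lines: 8

Answer: 8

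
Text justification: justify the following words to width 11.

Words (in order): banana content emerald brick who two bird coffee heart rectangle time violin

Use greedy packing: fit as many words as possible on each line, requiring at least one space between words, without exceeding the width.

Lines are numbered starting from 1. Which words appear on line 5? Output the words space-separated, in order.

Answer: two bird

Derivation:
Line 1: ['banana'] (min_width=6, slack=5)
Line 2: ['content'] (min_width=7, slack=4)
Line 3: ['emerald'] (min_width=7, slack=4)
Line 4: ['brick', 'who'] (min_width=9, slack=2)
Line 5: ['two', 'bird'] (min_width=8, slack=3)
Line 6: ['coffee'] (min_width=6, slack=5)
Line 7: ['heart'] (min_width=5, slack=6)
Line 8: ['rectangle'] (min_width=9, slack=2)
Line 9: ['time', 'violin'] (min_width=11, slack=0)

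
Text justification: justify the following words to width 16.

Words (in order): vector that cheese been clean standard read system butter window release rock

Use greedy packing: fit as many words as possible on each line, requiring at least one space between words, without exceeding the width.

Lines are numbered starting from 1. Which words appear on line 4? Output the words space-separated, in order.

Answer: read system

Derivation:
Line 1: ['vector', 'that'] (min_width=11, slack=5)
Line 2: ['cheese', 'been'] (min_width=11, slack=5)
Line 3: ['clean', 'standard'] (min_width=14, slack=2)
Line 4: ['read', 'system'] (min_width=11, slack=5)
Line 5: ['butter', 'window'] (min_width=13, slack=3)
Line 6: ['release', 'rock'] (min_width=12, slack=4)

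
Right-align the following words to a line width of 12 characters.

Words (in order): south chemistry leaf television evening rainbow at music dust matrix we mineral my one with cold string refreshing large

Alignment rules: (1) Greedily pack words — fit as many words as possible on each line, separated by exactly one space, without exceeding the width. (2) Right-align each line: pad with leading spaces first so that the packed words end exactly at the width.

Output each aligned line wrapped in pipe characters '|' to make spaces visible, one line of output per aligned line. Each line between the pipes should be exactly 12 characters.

Line 1: ['south'] (min_width=5, slack=7)
Line 2: ['chemistry'] (min_width=9, slack=3)
Line 3: ['leaf'] (min_width=4, slack=8)
Line 4: ['television'] (min_width=10, slack=2)
Line 5: ['evening'] (min_width=7, slack=5)
Line 6: ['rainbow', 'at'] (min_width=10, slack=2)
Line 7: ['music', 'dust'] (min_width=10, slack=2)
Line 8: ['matrix', 'we'] (min_width=9, slack=3)
Line 9: ['mineral', 'my'] (min_width=10, slack=2)
Line 10: ['one', 'with'] (min_width=8, slack=4)
Line 11: ['cold', 'string'] (min_width=11, slack=1)
Line 12: ['refreshing'] (min_width=10, slack=2)
Line 13: ['large'] (min_width=5, slack=7)

Answer: |       south|
|   chemistry|
|        leaf|
|  television|
|     evening|
|  rainbow at|
|  music dust|
|   matrix we|
|  mineral my|
|    one with|
| cold string|
|  refreshing|
|       large|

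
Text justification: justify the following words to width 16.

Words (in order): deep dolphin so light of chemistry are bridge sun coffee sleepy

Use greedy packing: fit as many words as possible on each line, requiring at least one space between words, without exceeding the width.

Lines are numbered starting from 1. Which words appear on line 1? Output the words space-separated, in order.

Answer: deep dolphin so

Derivation:
Line 1: ['deep', 'dolphin', 'so'] (min_width=15, slack=1)
Line 2: ['light', 'of'] (min_width=8, slack=8)
Line 3: ['chemistry', 'are'] (min_width=13, slack=3)
Line 4: ['bridge', 'sun'] (min_width=10, slack=6)
Line 5: ['coffee', 'sleepy'] (min_width=13, slack=3)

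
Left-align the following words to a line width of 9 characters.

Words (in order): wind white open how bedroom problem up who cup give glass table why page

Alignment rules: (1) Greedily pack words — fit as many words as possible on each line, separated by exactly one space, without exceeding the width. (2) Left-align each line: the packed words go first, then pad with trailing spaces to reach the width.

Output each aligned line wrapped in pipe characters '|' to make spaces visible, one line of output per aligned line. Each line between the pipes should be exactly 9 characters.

Answer: |wind     |
|white    |
|open how |
|bedroom  |
|problem  |
|up who   |
|cup give |
|glass    |
|table why|
|page     |

Derivation:
Line 1: ['wind'] (min_width=4, slack=5)
Line 2: ['white'] (min_width=5, slack=4)
Line 3: ['open', 'how'] (min_width=8, slack=1)
Line 4: ['bedroom'] (min_width=7, slack=2)
Line 5: ['problem'] (min_width=7, slack=2)
Line 6: ['up', 'who'] (min_width=6, slack=3)
Line 7: ['cup', 'give'] (min_width=8, slack=1)
Line 8: ['glass'] (min_width=5, slack=4)
Line 9: ['table', 'why'] (min_width=9, slack=0)
Line 10: ['page'] (min_width=4, slack=5)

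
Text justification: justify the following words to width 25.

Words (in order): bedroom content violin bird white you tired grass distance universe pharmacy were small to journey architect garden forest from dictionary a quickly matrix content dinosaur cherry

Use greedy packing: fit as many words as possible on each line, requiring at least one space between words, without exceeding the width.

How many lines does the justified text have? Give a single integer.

Line 1: ['bedroom', 'content', 'violin'] (min_width=22, slack=3)
Line 2: ['bird', 'white', 'you', 'tired'] (min_width=20, slack=5)
Line 3: ['grass', 'distance', 'universe'] (min_width=23, slack=2)
Line 4: ['pharmacy', 'were', 'small', 'to'] (min_width=22, slack=3)
Line 5: ['journey', 'architect', 'garden'] (min_width=24, slack=1)
Line 6: ['forest', 'from', 'dictionary', 'a'] (min_width=24, slack=1)
Line 7: ['quickly', 'matrix', 'content'] (min_width=22, slack=3)
Line 8: ['dinosaur', 'cherry'] (min_width=15, slack=10)
Total lines: 8

Answer: 8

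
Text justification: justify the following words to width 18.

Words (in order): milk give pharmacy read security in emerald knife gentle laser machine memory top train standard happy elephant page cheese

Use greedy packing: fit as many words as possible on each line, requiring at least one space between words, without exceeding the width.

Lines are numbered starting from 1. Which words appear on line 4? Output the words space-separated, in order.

Line 1: ['milk', 'give', 'pharmacy'] (min_width=18, slack=0)
Line 2: ['read', 'security', 'in'] (min_width=16, slack=2)
Line 3: ['emerald', 'knife'] (min_width=13, slack=5)
Line 4: ['gentle', 'laser'] (min_width=12, slack=6)
Line 5: ['machine', 'memory', 'top'] (min_width=18, slack=0)
Line 6: ['train', 'standard'] (min_width=14, slack=4)
Line 7: ['happy', 'elephant'] (min_width=14, slack=4)
Line 8: ['page', 'cheese'] (min_width=11, slack=7)

Answer: gentle laser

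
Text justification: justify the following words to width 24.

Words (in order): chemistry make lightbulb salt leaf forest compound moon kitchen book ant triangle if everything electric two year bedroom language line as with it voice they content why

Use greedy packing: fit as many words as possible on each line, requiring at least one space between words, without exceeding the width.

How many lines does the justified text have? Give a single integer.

Line 1: ['chemistry', 'make', 'lightbulb'] (min_width=24, slack=0)
Line 2: ['salt', 'leaf', 'forest'] (min_width=16, slack=8)
Line 3: ['compound', 'moon', 'kitchen'] (min_width=21, slack=3)
Line 4: ['book', 'ant', 'triangle', 'if'] (min_width=20, slack=4)
Line 5: ['everything', 'electric', 'two'] (min_width=23, slack=1)
Line 6: ['year', 'bedroom', 'language'] (min_width=21, slack=3)
Line 7: ['line', 'as', 'with', 'it', 'voice'] (min_width=21, slack=3)
Line 8: ['they', 'content', 'why'] (min_width=16, slack=8)
Total lines: 8

Answer: 8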